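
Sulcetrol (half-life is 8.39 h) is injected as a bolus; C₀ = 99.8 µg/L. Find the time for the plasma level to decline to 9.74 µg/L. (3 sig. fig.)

k = ln 2 / 8.39 = 0.08262 h⁻¹
C(t) = C₀ e^(−kt)  ⇒  t = ln(C₀/C) / k
t = ln(99.8/9.74) / 0.08262 = 2.327 / 0.08262 ≈ 28.2 hours

28.2 hours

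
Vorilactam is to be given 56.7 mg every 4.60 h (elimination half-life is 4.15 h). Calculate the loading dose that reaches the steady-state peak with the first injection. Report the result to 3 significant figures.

106 mg

k = ln 2 / 4.15 = 0.1670 h⁻¹
Accumulation ratio R = 1 / (1 − e^(−kτ)) = 1 / (1 − e^(−0.1670×4.60)) = 1 / (1 − 0.4638) = 1.865
Loading dose = maintenance dose × R = 56.7 × 1.865 ≈ 106 mg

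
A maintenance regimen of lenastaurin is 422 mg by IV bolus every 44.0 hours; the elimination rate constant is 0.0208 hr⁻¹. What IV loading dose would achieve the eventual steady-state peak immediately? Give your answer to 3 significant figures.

Accumulation ratio R = 1 / (1 − e^(−kτ)) = 1 / (1 − e^(−0.02080×44.0)) = 1 / (1 − 0.4004) = 1.668
Loading dose = maintenance dose × R = 422 × 1.668 ≈ 704 mg

704 mg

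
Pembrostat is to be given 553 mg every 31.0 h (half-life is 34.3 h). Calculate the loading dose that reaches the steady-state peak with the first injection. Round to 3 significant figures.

k = ln 2 / 34.3 = 0.02021 h⁻¹
Accumulation ratio R = 1 / (1 − e^(−kτ)) = 1 / (1 − e^(−0.02021×31.0)) = 1 / (1 − 0.5345) = 2.148
Loading dose = maintenance dose × R = 553 × 2.148 ≈ 1190 mg

1190 mg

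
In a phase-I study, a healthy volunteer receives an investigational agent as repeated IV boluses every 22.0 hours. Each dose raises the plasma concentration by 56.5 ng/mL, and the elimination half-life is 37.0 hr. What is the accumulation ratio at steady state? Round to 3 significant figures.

2.96

k = ln 2 / 37.0 = 0.01873 hr⁻¹
Fraction remaining after one interval: e^(−kτ) = e^(−0.01873 × 22.0) = 0.6622
R = 1 / (1 − 0.6622) = 1 / 0.3378 ≈ 2.96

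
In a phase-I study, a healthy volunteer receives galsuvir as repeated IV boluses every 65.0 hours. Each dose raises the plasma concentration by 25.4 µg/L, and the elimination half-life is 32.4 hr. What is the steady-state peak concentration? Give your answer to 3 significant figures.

33.8 µg/L

k = ln 2 / 32.4 = 0.02139 hr⁻¹
Fraction remaining after one interval: e^(−kτ) = e^(−0.02139 × 65.0) = 0.2489
R = 1 / (1 − 0.2489) = 1.331
Css,max = 25.4 × 1.331 ≈ 33.8 µg/L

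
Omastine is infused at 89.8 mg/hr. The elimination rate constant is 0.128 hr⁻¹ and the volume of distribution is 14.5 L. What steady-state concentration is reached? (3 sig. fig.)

CL = k · V = 0.128 × 14.5 = 1.856 L/hr
Css = rate / CL = 89.8 / 1.856 ≈ 48.4 mg/L

48.4 mg/L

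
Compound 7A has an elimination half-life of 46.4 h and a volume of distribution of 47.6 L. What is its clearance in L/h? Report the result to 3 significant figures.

k = ln 2 / t½ = ln 2 / 46.4 = 0.01494 h⁻¹
CL = k · V = 0.01494 × 47.6 ≈ 0.711 L/h

0.711 L/h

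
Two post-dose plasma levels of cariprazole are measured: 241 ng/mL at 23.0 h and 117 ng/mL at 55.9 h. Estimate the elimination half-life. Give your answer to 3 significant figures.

31.6 hours

k = ln(C₁/C₂) / (t₂ − t₁) = ln(241/117) / (55.9 − 23.0)
  = 0.7226 / 32.90 = 0.02196 h⁻¹
t½ = ln 2 / k = ln 2 / 0.02196 ≈ 31.6 hours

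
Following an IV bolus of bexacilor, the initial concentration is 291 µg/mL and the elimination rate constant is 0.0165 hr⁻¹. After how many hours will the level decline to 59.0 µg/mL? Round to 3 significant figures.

C(t) = C₀ e^(−kt)  ⇒  t = ln(C₀/C) / k
t = ln(291/59.0) / 0.01650 = 1.596 / 0.01650 ≈ 96.7 hours

96.7 hours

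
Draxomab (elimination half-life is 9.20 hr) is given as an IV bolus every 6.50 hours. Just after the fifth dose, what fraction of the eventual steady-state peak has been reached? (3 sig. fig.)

k = ln 2 / 9.20 = 0.07534 hr⁻¹
f_n = 1 − e^(−nkτ) = 1 − e^(−5 × 0.07534 × 6.50) = 1 − e^(−2.449) = 1 − 0.08641 ≈ 0.914

0.914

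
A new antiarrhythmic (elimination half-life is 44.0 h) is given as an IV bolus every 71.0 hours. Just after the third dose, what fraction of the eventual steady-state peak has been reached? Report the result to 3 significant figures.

0.965

k = ln 2 / 44.0 = 0.01575 h⁻¹
f_n = 1 − e^(−nkτ) = 1 − e^(−3 × 0.01575 × 71.0) = 1 − e^(−3.355) = 1 − 0.03489 ≈ 0.965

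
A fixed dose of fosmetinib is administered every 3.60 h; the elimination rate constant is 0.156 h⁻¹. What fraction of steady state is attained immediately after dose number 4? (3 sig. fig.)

f_n = 1 − e^(−nkτ) = 1 − e^(−4 × 0.1560 × 3.60) = 1 − e^(−2.246) = 1 − 0.1058 ≈ 0.894

0.894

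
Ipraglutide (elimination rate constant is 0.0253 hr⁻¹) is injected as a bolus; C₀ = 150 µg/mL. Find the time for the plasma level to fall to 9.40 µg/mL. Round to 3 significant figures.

109 hours

C(t) = C₀ e^(−kt)  ⇒  t = ln(C₀/C) / k
t = ln(150/9.40) / 0.02530 = 2.770 / 0.02530 ≈ 109 hours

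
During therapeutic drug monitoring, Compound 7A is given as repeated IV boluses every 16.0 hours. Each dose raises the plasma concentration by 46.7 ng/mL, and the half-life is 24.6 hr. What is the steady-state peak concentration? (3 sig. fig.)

129 ng/mL

k = ln 2 / 24.6 = 0.02818 hr⁻¹
Fraction remaining after one interval: e^(−kτ) = e^(−0.02818 × 16.0) = 0.6371
R = 1 / (1 − 0.6371) = 2.756
Css,max = 46.7 × 2.756 ≈ 129 ng/mL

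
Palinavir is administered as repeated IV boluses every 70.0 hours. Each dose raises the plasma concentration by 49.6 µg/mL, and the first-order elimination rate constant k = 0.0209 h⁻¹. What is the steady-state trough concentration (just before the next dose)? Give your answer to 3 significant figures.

14.9 µg/mL

Fraction remaining after one interval: e^(−kτ) = e^(−0.02090 × 70.0) = 0.2315
R = 1 / (1 − 0.2315) = 1.301
Css,max = 49.6 × 1.301 = 64.54 µg/mL
Css,min = Css,max × e^(−kτ) = 64.54 × 0.2315 ≈ 14.9 µg/mL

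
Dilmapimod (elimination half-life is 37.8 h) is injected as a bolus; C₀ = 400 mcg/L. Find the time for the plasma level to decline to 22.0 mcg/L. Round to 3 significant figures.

k = ln 2 / 37.8 = 0.01834 h⁻¹
C(t) = C₀ e^(−kt)  ⇒  t = ln(C₀/C) / k
t = ln(400/22.0) / 0.01834 = 2.900 / 0.01834 ≈ 158 hours

158 hours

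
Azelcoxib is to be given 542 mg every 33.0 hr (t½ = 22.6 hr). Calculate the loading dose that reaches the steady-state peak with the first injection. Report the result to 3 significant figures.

k = ln 2 / 22.6 = 0.03067 hr⁻¹
Accumulation ratio R = 1 / (1 − e^(−kτ)) = 1 / (1 − e^(−0.03067×33.0)) = 1 / (1 − 0.3634) = 1.571
Loading dose = maintenance dose × R = 542 × 1.571 ≈ 851 mg

851 mg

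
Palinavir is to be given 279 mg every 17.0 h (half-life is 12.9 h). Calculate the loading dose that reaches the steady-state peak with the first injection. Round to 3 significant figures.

k = ln 2 / 12.9 = 0.05373 h⁻¹
Accumulation ratio R = 1 / (1 − e^(−kτ)) = 1 / (1 − e^(−0.05373×17.0)) = 1 / (1 − 0.4011) = 1.670
Loading dose = maintenance dose × R = 279 × 1.670 ≈ 466 mg

466 mg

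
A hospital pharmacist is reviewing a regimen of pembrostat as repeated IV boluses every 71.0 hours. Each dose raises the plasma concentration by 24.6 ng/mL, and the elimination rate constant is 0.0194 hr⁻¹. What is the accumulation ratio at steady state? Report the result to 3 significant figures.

1.34

Fraction remaining after one interval: e^(−kτ) = e^(−0.01940 × 71.0) = 0.2522
R = 1 / (1 − 0.2522) = 1 / 0.7478 ≈ 1.34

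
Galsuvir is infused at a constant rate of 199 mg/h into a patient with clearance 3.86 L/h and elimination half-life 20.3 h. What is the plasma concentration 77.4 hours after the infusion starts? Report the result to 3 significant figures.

47.9 mg/L

Css = rate / CL = 199 / 3.86 = 51.55 mg/L
k = ln 2 / 20.3 = 0.03415 h⁻¹
C(t) = Css (1 − e^(−kt)) = 51.55 × (1 − e^(−2.643)) = 51.55 × 0.9288 ≈ 47.9 mg/L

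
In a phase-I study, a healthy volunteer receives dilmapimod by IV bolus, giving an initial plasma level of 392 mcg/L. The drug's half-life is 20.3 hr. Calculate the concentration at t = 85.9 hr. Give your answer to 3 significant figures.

20.9 mcg/L

k = ln 2 / 20.3 = 0.03415 hr⁻¹
85.9 hr is 4.232 half-lives, so C = 392 × (1/2)^4.232 = 392 × 0.05323 ≈ 20.9 mcg/L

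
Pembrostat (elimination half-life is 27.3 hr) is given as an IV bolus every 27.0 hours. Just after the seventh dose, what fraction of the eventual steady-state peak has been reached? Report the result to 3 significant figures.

0.992

k = ln 2 / 27.3 = 0.02539 hr⁻¹
f_n = 1 − e^(−nkτ) = 1 − e^(−7 × 0.02539 × 27.0) = 1 − e^(−4.799) = 1 − 0.008240 ≈ 0.992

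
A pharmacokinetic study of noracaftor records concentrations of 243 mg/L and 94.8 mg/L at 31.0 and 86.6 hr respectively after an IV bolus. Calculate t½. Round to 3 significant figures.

k = ln(C₁/C₂) / (t₂ − t₁) = ln(243/94.8) / (86.6 − 31.0)
  = 0.9413 / 55.60 = 0.01693 hr⁻¹
t½ = ln 2 / k = ln 2 / 0.01693 ≈ 40.9 hours

40.9 hours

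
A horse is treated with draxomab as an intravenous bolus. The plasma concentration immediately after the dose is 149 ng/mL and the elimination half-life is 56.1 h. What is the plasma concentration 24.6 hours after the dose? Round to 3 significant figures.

110 ng/mL

k = ln 2 / 56.1 = 0.01236 h⁻¹
24.6 h is 0.4385 half-lives, so C = 149 × (1/2)^0.4385 = 149 × 0.7379 ≈ 110 ng/mL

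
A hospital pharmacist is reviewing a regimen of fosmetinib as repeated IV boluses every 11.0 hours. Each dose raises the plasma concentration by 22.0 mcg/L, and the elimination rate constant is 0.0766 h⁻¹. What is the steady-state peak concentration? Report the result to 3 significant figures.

Fraction remaining after one interval: e^(−kτ) = e^(−0.07660 × 11.0) = 0.4306
R = 1 / (1 − 0.4306) = 1.756
Css,max = 22.0 × 1.756 ≈ 38.6 mcg/L

38.6 mcg/L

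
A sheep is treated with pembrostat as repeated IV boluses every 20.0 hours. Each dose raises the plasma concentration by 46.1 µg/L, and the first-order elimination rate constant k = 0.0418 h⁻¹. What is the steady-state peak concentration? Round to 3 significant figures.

81.4 µg/L

Fraction remaining after one interval: e^(−kτ) = e^(−0.04180 × 20.0) = 0.4334
R = 1 / (1 − 0.4334) = 1.765
Css,max = 46.1 × 1.765 ≈ 81.4 µg/L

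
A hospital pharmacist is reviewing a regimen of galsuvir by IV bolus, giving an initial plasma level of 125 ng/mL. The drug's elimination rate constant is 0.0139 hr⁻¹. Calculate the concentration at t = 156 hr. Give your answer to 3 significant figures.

C(t) = C₀ e^(−kt) = 125 × e^(−0.01390 × 156) = 125 × e^(−2.168) = 125 × 0.1144 ≈ 14.3 ng/mL

14.3 ng/mL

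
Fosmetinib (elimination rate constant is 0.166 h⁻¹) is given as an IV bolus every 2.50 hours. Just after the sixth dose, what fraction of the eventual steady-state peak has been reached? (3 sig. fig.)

0.917

f_n = 1 − e^(−nkτ) = 1 − e^(−6 × 0.1660 × 2.50) = 1 − e^(−2.490) = 1 − 0.08291 ≈ 0.917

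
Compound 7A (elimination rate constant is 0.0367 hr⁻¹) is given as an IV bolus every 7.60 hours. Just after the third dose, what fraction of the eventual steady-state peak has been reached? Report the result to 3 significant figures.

0.567

f_n = 1 − e^(−nkτ) = 1 − e^(−3 × 0.03670 × 7.60) = 1 − e^(−0.8368) = 1 − 0.4331 ≈ 0.567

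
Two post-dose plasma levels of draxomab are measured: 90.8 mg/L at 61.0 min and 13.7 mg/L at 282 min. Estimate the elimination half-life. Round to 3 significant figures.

81.0 minutes

k = ln(C₁/C₂) / (t₂ − t₁) = ln(90.8/13.7) / (282 − 61.0)
  = 1.891 / 221.0 = 0.008558 min⁻¹
t½ = ln 2 / k = ln 2 / 0.008558 ≈ 81.0 minutes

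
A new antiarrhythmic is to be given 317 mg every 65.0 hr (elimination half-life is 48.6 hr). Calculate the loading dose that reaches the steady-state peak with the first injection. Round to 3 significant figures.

k = ln 2 / 48.6 = 0.01426 hr⁻¹
Accumulation ratio R = 1 / (1 − e^(−kτ)) = 1 / (1 − e^(−0.01426×65.0)) = 1 / (1 − 0.3957) = 1.655
Loading dose = maintenance dose × R = 317 × 1.655 ≈ 525 mg

525 mg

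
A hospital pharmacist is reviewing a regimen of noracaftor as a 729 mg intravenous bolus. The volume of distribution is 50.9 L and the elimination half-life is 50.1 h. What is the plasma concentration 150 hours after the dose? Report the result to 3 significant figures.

1.80 mg/L

C₀ = dose / V = 729 / 50.9 = 14.32 mg/L
k = ln 2 / 50.1 = 0.01384 h⁻¹
C(t) = C₀ e^(−kt) = 14.32 × e^(−0.01384 × 150) = 14.32 × e^(−2.075) = 14.32 × 0.1255 ≈ 1.80 mg/L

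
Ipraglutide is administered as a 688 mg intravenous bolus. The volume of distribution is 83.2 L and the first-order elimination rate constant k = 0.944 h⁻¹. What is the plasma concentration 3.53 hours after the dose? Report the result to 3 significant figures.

0.295 mg/L

C₀ = dose / V = 688 / 83.2 = 8.269 mg/L
C(t) = C₀ e^(−kt) = 8.269 × e^(−0.9440 × 3.53) = 8.269 × e^(−3.332) = 8.269 × 0.03571 ≈ 0.295 mg/L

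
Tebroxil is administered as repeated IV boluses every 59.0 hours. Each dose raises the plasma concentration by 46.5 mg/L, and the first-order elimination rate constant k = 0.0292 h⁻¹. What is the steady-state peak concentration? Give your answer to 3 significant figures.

Fraction remaining after one interval: e^(−kτ) = e^(−0.02920 × 59.0) = 0.1786
R = 1 / (1 − 0.1786) = 1.217
Css,max = 46.5 × 1.217 ≈ 56.6 mg/L

56.6 mg/L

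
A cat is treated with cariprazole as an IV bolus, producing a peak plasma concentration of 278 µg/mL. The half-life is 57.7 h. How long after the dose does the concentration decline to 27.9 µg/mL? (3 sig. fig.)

191 hours

k = ln 2 / 57.7 = 0.01201 h⁻¹
C(t) = C₀ e^(−kt)  ⇒  t = ln(C₀/C) / k
t = ln(278/27.9) / 0.01201 = 2.299 / 0.01201 ≈ 191 hours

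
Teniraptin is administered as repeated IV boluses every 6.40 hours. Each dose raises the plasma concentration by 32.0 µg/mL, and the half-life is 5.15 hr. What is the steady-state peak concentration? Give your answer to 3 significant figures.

k = ln 2 / 5.15 = 0.1346 hr⁻¹
Fraction remaining after one interval: e^(−kτ) = e^(−0.1346 × 6.40) = 0.4226
R = 1 / (1 − 0.4226) = 1.732
Css,max = 32.0 × 1.732 ≈ 55.4 µg/mL

55.4 µg/mL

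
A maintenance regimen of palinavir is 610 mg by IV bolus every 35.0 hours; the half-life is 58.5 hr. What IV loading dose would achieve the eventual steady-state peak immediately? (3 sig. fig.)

1800 mg

k = ln 2 / 58.5 = 0.01185 hr⁻¹
Accumulation ratio R = 1 / (1 − e^(−kτ)) = 1 / (1 − e^(−0.01185×35.0)) = 1 / (1 − 0.6605) = 2.946
Loading dose = maintenance dose × R = 610 × 2.946 ≈ 1800 mg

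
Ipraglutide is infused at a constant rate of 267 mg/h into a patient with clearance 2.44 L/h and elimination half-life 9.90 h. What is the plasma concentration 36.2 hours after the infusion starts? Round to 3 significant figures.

Css = rate / CL = 267 / 2.44 = 109.4 µg/mL
k = ln 2 / 9.90 = 0.07001 h⁻¹
C(t) = Css (1 − e^(−kt)) = 109.4 × (1 − e^(−2.535)) = 109.4 × 0.9207 ≈ 101 µg/mL

101 µg/mL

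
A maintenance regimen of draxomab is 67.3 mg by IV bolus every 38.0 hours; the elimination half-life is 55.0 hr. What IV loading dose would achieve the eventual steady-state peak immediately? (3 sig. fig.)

177 mg

k = ln 2 / 55.0 = 0.01260 hr⁻¹
Accumulation ratio R = 1 / (1 − e^(−kτ)) = 1 / (1 − e^(−0.01260×38.0)) = 1 / (1 − 0.6195) = 2.628
Loading dose = maintenance dose × R = 67.3 × 2.628 ≈ 177 mg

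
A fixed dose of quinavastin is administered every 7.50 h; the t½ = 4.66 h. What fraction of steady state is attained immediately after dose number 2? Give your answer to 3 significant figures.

0.893

k = ln 2 / 4.66 = 0.1487 h⁻¹
f_n = 1 − e^(−nkτ) = 1 − e^(−2 × 0.1487 × 7.50) = 1 − e^(−2.231) = 1 − 0.1074 ≈ 0.893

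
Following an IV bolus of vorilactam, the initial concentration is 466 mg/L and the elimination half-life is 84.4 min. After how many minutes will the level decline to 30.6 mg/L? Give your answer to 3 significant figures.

332 minutes

k = ln 2 / 84.4 = 0.008213 min⁻¹
C(t) = C₀ e^(−kt)  ⇒  t = ln(C₀/C) / k
t = ln(466/30.6) / 0.008213 = 2.723 / 0.008213 ≈ 332 minutes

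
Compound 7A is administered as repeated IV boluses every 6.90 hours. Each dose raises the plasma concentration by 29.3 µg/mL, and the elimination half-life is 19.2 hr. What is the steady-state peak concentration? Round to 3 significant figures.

133 µg/mL

k = ln 2 / 19.2 = 0.03610 hr⁻¹
Fraction remaining after one interval: e^(−kτ) = e^(−0.03610 × 6.90) = 0.7795
R = 1 / (1 − 0.7795) = 4.535
Css,max = 29.3 × 4.535 ≈ 133 µg/mL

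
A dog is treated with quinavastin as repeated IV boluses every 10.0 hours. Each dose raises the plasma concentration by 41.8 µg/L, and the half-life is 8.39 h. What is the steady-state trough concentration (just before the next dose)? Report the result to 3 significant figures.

k = ln 2 / 8.39 = 0.08262 h⁻¹
Fraction remaining after one interval: e^(−kτ) = e^(−0.08262 × 10.0) = 0.4377
R = 1 / (1 − 0.4377) = 1.778
Css,max = 41.8 × 1.778 = 74.34 µg/L
Css,min = Css,max × e^(−kτ) = 74.34 × 0.4377 ≈ 32.5 µg/L

32.5 µg/L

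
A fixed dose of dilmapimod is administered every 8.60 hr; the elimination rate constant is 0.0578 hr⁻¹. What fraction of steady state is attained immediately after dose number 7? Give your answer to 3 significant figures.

f_n = 1 − e^(−nkτ) = 1 − e^(−7 × 0.05780 × 8.60) = 1 − e^(−3.480) = 1 − 0.03082 ≈ 0.969

0.969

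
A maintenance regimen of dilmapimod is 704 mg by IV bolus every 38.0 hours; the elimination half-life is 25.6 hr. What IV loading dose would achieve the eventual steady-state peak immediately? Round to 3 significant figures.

k = ln 2 / 25.6 = 0.02708 hr⁻¹
Accumulation ratio R = 1 / (1 − e^(−kτ)) = 1 / (1 − e^(−0.02708×38.0)) = 1 / (1 − 0.3574) = 1.556
Loading dose = maintenance dose × R = 704 × 1.556 ≈ 1100 mg

1100 mg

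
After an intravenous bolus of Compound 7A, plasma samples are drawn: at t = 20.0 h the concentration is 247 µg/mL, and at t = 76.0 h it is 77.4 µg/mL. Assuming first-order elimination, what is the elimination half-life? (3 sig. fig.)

k = ln(C₁/C₂) / (t₂ − t₁) = ln(247/77.4) / (76.0 − 20.0)
  = 1.160 / 56.00 = 0.02072 h⁻¹
t½ = ln 2 / k = ln 2 / 0.02072 ≈ 33.5 hours

33.5 hours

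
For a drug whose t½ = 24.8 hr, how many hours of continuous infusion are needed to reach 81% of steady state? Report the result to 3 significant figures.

59.4 hours

k = ln 2 / 24.8 = 0.02795 hr⁻¹
f = 1 − e^(−kt)  ⇒  t = −ln(1 − f) / k
t = −ln(1 − 0.81) / 0.02795 = 1.661 / 0.02795 ≈ 59.4 hours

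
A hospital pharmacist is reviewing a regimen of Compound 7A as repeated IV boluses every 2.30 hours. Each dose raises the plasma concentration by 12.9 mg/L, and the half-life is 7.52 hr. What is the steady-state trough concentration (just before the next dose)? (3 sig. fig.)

k = ln 2 / 7.52 = 0.09217 hr⁻¹
Fraction remaining after one interval: e^(−kτ) = e^(−0.09217 × 2.30) = 0.8090
R = 1 / (1 − 0.8090) = 5.235
Css,max = 12.9 × 5.235 = 67.53 mg/L
Css,min = Css,max × e^(−kτ) = 67.53 × 0.8090 ≈ 54.6 mg/L

54.6 mg/L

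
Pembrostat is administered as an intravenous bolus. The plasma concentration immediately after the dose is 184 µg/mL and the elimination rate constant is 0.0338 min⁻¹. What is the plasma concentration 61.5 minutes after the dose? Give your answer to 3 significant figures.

C(t) = C₀ e^(−kt) = 184 × e^(−0.03380 × 61.5) = 184 × e^(−2.079) = 184 × 0.1251 ≈ 23.0 µg/mL

23.0 µg/mL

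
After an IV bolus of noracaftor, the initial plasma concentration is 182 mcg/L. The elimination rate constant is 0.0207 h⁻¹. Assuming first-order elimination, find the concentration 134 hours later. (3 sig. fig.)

C(t) = C₀ e^(−kt) = 182 × e^(−0.02070 × 134) = 182 × e^(−2.774) = 182 × 0.06242 ≈ 11.4 mcg/L

11.4 mcg/L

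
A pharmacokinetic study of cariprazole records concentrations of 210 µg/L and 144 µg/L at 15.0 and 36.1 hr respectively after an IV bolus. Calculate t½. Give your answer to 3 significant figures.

38.8 hours

k = ln(C₁/C₂) / (t₂ − t₁) = ln(210/144) / (36.1 − 15.0)
  = 0.3773 / 21.10 = 0.01788 hr⁻¹
t½ = ln 2 / k = ln 2 / 0.01788 ≈ 38.8 hours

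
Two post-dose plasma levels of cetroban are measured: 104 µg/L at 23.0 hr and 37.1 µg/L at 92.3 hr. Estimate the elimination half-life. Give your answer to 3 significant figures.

46.6 hours

k = ln(C₁/C₂) / (t₂ − t₁) = ln(104/37.1) / (92.3 − 23.0)
  = 1.031 / 69.30 = 0.01487 hr⁻¹
t½ = ln 2 / k = ln 2 / 0.01487 ≈ 46.6 hours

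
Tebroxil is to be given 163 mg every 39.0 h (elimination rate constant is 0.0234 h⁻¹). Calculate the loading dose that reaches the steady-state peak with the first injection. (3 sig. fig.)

272 mg

Accumulation ratio R = 1 / (1 − e^(−kτ)) = 1 / (1 − e^(−0.02340×39.0)) = 1 / (1 − 0.4015) = 1.671
Loading dose = maintenance dose × R = 163 × 1.671 ≈ 272 mg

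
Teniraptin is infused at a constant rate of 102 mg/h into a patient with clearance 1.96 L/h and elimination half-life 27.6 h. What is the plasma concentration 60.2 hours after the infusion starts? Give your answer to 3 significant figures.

Css = rate / CL = 102 / 1.96 = 52.04 mg/L
k = ln 2 / 27.6 = 0.02511 h⁻¹
C(t) = Css (1 − e^(−kt)) = 52.04 × (1 − e^(−1.512)) = 52.04 × 0.7795 ≈ 40.6 mg/L

40.6 mg/L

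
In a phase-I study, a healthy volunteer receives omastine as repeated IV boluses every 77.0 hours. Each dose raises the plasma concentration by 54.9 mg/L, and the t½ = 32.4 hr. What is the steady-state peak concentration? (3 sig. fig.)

68.0 mg/L

k = ln 2 / 32.4 = 0.02139 hr⁻¹
Fraction remaining after one interval: e^(−kτ) = e^(−0.02139 × 77.0) = 0.1926
R = 1 / (1 − 0.1926) = 1.238
Css,max = 54.9 × 1.238 ≈ 68.0 mg/L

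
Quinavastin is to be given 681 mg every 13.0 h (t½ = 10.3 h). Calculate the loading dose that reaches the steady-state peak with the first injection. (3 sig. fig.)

k = ln 2 / 10.3 = 0.06730 h⁻¹
Accumulation ratio R = 1 / (1 − e^(−kτ)) = 1 / (1 − e^(−0.06730×13.0)) = 1 / (1 − 0.4169) = 1.715
Loading dose = maintenance dose × R = 681 × 1.715 ≈ 1170 mg

1170 mg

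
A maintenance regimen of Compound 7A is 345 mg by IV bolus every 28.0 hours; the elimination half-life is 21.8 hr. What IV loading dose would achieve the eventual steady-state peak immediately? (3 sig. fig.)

k = ln 2 / 21.8 = 0.03180 hr⁻¹
Accumulation ratio R = 1 / (1 − e^(−kτ)) = 1 / (1 − e^(−0.03180×28.0)) = 1 / (1 − 0.4105) = 1.696
Loading dose = maintenance dose × R = 345 × 1.696 ≈ 585 mg

585 mg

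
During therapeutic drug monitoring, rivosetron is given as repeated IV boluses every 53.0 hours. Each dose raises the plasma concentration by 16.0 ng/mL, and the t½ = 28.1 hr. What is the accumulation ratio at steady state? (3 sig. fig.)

1.37

k = ln 2 / 28.1 = 0.02467 hr⁻¹
Fraction remaining after one interval: e^(−kτ) = e^(−0.02467 × 53.0) = 0.2705
R = 1 / (1 − 0.2705) = 1 / 0.7295 ≈ 1.37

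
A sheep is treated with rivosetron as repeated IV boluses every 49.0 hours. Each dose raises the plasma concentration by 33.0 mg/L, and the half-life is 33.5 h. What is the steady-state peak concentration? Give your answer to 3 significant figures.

51.8 mg/L

k = ln 2 / 33.5 = 0.02069 h⁻¹
Fraction remaining after one interval: e^(−kτ) = e^(−0.02069 × 49.0) = 0.3628
R = 1 / (1 − 0.3628) = 1.569
Css,max = 33.0 × 1.569 ≈ 51.8 mg/L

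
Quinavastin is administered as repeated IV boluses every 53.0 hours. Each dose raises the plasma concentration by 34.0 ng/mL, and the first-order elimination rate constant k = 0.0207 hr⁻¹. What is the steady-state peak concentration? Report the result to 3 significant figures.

Fraction remaining after one interval: e^(−kτ) = e^(−0.02070 × 53.0) = 0.3338
R = 1 / (1 − 0.3338) = 1.501
Css,max = 34.0 × 1.501 ≈ 51.0 ng/mL

51.0 ng/mL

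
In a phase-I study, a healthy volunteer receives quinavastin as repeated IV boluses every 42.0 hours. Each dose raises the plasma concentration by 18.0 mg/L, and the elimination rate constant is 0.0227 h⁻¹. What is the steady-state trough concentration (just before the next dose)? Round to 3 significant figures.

Fraction remaining after one interval: e^(−kτ) = e^(−0.02270 × 42.0) = 0.3854
R = 1 / (1 − 0.3854) = 1.627
Css,max = 18.0 × 1.627 = 29.29 mg/L
Css,min = Css,max × e^(−kτ) = 29.29 × 0.3854 ≈ 11.3 mg/L

11.3 mg/L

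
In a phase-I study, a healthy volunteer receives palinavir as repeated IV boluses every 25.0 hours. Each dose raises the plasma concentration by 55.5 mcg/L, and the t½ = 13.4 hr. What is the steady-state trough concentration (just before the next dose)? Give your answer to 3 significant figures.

21.0 mcg/L

k = ln 2 / 13.4 = 0.05173 hr⁻¹
Fraction remaining after one interval: e^(−kτ) = e^(−0.05173 × 25.0) = 0.2744
R = 1 / (1 − 0.2744) = 1.378
Css,max = 55.5 × 1.378 = 76.49 mcg/L
Css,min = Css,max × e^(−kτ) = 76.49 × 0.2744 ≈ 21.0 mcg/L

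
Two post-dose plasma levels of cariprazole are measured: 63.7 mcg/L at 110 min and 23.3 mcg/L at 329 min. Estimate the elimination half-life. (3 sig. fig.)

k = ln(C₁/C₂) / (t₂ − t₁) = ln(63.7/23.3) / (329 − 110)
  = 1.006 / 219.0 = 0.004592 min⁻¹
t½ = ln 2 / k = ln 2 / 0.004592 ≈ 151 minutes

151 minutes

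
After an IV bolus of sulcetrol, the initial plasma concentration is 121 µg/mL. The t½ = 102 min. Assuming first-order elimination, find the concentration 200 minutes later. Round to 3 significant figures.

31.1 µg/mL

k = ln 2 / 102 = 0.006796 min⁻¹
C(t) = C₀ e^(−kt) = 121 × e^(−0.006796 × 200) = 121 × e^(−1.359) = 121 × 0.2569 ≈ 31.1 µg/mL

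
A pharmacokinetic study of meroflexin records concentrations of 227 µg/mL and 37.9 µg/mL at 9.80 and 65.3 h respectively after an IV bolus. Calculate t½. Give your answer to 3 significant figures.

k = ln(C₁/C₂) / (t₂ − t₁) = ln(227/37.9) / (65.3 − 9.80)
  = 1.790 / 55.50 = 0.03225 h⁻¹
t½ = ln 2 / k = ln 2 / 0.03225 ≈ 21.5 hours

21.5 hours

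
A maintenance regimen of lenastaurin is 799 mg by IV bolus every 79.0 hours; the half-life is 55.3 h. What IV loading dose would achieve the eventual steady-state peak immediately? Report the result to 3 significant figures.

1270 mg

k = ln 2 / 55.3 = 0.01253 h⁻¹
Accumulation ratio R = 1 / (1 − e^(−kτ)) = 1 / (1 − e^(−0.01253×79.0)) = 1 / (1 − 0.3715) = 1.591
Loading dose = maintenance dose × R = 799 × 1.591 ≈ 1270 mg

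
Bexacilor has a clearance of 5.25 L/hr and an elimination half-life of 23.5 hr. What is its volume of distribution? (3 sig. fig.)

178 L

k = ln 2 / t½ = ln 2 / 23.5 = 0.02950 hr⁻¹
V = CL / k = 5.25 / 0.02950 ≈ 178 L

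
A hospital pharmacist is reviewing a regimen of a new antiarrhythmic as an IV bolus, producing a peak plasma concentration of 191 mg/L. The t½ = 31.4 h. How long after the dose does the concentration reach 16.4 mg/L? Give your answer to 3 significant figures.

111 hours

k = ln 2 / 31.4 = 0.02207 h⁻¹
C(t) = C₀ e^(−kt)  ⇒  t = ln(C₀/C) / k
t = ln(191/16.4) / 0.02207 = 2.455 / 0.02207 ≈ 111 hours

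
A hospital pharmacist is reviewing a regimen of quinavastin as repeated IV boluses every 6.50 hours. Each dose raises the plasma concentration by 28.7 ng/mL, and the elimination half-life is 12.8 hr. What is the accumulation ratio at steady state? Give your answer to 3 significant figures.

k = ln 2 / 12.8 = 0.05415 hr⁻¹
Fraction remaining after one interval: e^(−kτ) = e^(−0.05415 × 6.50) = 0.7033
R = 1 / (1 − 0.7033) = 1 / 0.2967 ≈ 3.37

3.37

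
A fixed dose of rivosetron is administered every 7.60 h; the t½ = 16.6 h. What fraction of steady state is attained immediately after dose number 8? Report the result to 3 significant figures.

0.921

k = ln 2 / 16.6 = 0.04176 h⁻¹
f_n = 1 − e^(−nkτ) = 1 − e^(−8 × 0.04176 × 7.60) = 1 − e^(−2.539) = 1 − 0.07896 ≈ 0.921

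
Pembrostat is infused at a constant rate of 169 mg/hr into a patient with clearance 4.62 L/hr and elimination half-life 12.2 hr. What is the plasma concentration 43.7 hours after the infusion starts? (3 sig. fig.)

Css = rate / CL = 169 / 4.62 = 36.58 µg/mL
k = ln 2 / 12.2 = 0.05682 hr⁻¹
C(t) = Css (1 − e^(−kt)) = 36.58 × (1 − e^(−2.483)) = 36.58 × 0.9165 ≈ 33.5 µg/mL

33.5 µg/mL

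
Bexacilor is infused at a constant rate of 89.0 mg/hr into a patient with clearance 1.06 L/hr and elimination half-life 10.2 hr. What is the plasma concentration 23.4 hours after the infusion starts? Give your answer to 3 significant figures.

Css = rate / CL = 89.0 / 1.06 = 83.96 µg/mL
k = ln 2 / 10.2 = 0.06796 hr⁻¹
C(t) = Css (1 − e^(−kt)) = 83.96 × (1 − e^(−1.590)) = 83.96 × 0.7961 ≈ 66.8 µg/mL

66.8 µg/mL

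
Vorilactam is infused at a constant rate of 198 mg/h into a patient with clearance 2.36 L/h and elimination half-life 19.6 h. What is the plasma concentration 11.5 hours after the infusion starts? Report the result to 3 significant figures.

Css = rate / CL = 198 / 2.36 = 83.90 mg/L
k = ln 2 / 19.6 = 0.03536 h⁻¹
C(t) = Css (1 − e^(−kt)) = 83.90 × (1 − e^(−0.4067)) = 83.90 × 0.3342 ≈ 28.0 mg/L

28.0 mg/L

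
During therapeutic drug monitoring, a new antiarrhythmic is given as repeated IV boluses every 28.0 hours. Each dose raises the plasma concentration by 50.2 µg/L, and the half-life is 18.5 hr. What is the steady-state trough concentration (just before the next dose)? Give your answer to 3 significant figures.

k = ln 2 / 18.5 = 0.03747 hr⁻¹
Fraction remaining after one interval: e^(−kτ) = e^(−0.03747 × 28.0) = 0.3503
R = 1 / (1 − 0.3503) = 1.539
Css,max = 50.2 × 1.539 = 77.26 µg/L
Css,min = Css,max × e^(−kτ) = 77.26 × 0.3503 ≈ 27.1 µg/L

27.1 µg/L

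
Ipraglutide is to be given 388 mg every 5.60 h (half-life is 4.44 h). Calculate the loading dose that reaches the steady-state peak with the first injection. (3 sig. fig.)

666 mg

k = ln 2 / 4.44 = 0.1561 h⁻¹
Accumulation ratio R = 1 / (1 − e^(−kτ)) = 1 / (1 − e^(−0.1561×5.60)) = 1 / (1 − 0.4172) = 1.716
Loading dose = maintenance dose × R = 388 × 1.716 ≈ 666 mg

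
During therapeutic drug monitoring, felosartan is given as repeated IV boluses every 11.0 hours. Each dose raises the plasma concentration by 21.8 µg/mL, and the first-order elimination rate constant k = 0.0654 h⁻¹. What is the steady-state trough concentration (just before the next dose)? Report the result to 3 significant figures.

20.7 µg/mL

Fraction remaining after one interval: e^(−kτ) = e^(−0.06540 × 11.0) = 0.4870
R = 1 / (1 − 0.4870) = 1.949
Css,max = 21.8 × 1.949 = 42.50 µg/mL
Css,min = Css,max × e^(−kτ) = 42.50 × 0.4870 ≈ 20.7 µg/mL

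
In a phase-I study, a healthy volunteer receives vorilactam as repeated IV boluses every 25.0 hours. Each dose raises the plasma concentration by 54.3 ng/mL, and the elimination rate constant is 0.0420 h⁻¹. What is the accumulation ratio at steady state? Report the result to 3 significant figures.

1.54

Fraction remaining after one interval: e^(−kτ) = e^(−0.04200 × 25.0) = 0.3499
R = 1 / (1 − 0.3499) = 1 / 0.6501 ≈ 1.54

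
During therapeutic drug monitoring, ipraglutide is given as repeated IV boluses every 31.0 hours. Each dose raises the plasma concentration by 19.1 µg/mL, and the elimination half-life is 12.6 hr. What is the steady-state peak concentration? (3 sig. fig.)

23.3 µg/mL

k = ln 2 / 12.6 = 0.05501 hr⁻¹
Fraction remaining after one interval: e^(−kτ) = e^(−0.05501 × 31.0) = 0.1817
R = 1 / (1 − 0.1817) = 1.222
Css,max = 19.1 × 1.222 ≈ 23.3 µg/mL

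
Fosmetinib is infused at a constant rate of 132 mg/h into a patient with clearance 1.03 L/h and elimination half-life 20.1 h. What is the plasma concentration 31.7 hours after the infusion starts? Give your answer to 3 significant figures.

Css = rate / CL = 132 / 1.03 = 128.2 µg/mL
k = ln 2 / 20.1 = 0.03448 h⁻¹
C(t) = Css (1 − e^(−kt)) = 128.2 × (1 − e^(−1.093)) = 128.2 × 0.6648 ≈ 85.2 µg/mL

85.2 µg/mL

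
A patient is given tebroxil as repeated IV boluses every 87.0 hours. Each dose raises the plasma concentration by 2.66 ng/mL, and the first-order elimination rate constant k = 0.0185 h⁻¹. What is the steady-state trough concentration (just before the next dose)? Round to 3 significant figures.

Fraction remaining after one interval: e^(−kτ) = e^(−0.01850 × 87.0) = 0.2000
R = 1 / (1 − 0.2000) = 1.250
Css,max = 2.66 × 1.250 = 3.325 ng/mL
Css,min = Css,max × e^(−kτ) = 3.325 × 0.2000 ≈ 0.665 ng/mL

0.665 ng/mL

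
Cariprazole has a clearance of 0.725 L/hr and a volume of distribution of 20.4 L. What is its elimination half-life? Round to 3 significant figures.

19.5 hours

k = CL / V = 0.725 / 20.4 = 0.03554 hr⁻¹
t½ = ln 2 / k = ln 2 / 0.03554 ≈ 19.5 hours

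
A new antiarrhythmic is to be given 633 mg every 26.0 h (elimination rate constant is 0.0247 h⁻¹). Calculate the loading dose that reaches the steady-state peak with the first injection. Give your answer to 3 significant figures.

Accumulation ratio R = 1 / (1 − e^(−kτ)) = 1 / (1 − e^(−0.02470×26.0)) = 1 / (1 − 0.5261) = 2.110
Loading dose = maintenance dose × R = 633 × 2.110 ≈ 1340 mg

1340 mg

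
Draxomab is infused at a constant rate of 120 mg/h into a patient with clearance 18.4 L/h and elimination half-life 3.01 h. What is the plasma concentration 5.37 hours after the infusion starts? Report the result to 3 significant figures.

Css = rate / CL = 120 / 18.4 = 6.522 µg/mL
k = ln 2 / 3.01 = 0.2303 h⁻¹
C(t) = Css (1 − e^(−kt)) = 6.522 × (1 − e^(−1.237)) = 6.522 × 0.7096 ≈ 4.63 µg/mL

4.63 µg/mL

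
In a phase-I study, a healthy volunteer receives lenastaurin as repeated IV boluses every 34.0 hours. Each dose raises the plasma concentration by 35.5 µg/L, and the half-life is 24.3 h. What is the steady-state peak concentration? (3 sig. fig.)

k = ln 2 / 24.3 = 0.02852 h⁻¹
Fraction remaining after one interval: e^(−kτ) = e^(−0.02852 × 34.0) = 0.3791
R = 1 / (1 − 0.3791) = 1.611
Css,max = 35.5 × 1.611 ≈ 57.2 µg/L

57.2 µg/L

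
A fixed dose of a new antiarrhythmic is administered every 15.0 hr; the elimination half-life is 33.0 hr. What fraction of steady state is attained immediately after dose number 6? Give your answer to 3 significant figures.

0.849

k = ln 2 / 33.0 = 0.02100 hr⁻¹
f_n = 1 − e^(−nkτ) = 1 − e^(−6 × 0.02100 × 15.0) = 1 − e^(−1.890) = 1 − 0.1510 ≈ 0.849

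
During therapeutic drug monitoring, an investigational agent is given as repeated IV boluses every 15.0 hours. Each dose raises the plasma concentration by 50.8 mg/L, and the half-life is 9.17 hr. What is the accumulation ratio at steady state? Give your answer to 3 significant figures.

1.47

k = ln 2 / 9.17 = 0.07559 hr⁻¹
Fraction remaining after one interval: e^(−kτ) = e^(−0.07559 × 15.0) = 0.3218
R = 1 / (1 − 0.3218) = 1 / 0.6782 ≈ 1.47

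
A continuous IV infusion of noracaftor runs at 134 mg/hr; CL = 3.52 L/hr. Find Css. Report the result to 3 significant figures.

38.1 µg/mL

Css = infusion rate / CL = 134 / 3.52 ≈ 38.1 µg/mL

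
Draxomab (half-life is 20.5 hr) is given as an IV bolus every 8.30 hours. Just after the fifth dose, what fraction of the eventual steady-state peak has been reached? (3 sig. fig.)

0.754

k = ln 2 / 20.5 = 0.03381 hr⁻¹
f_n = 1 − e^(−nkτ) = 1 − e^(−5 × 0.03381 × 8.30) = 1 − e^(−1.403) = 1 − 0.2458 ≈ 0.754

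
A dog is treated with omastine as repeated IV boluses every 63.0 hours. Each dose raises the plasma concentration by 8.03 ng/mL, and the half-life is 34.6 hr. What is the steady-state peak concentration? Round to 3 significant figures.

11.2 ng/mL

k = ln 2 / 34.6 = 0.02003 hr⁻¹
Fraction remaining after one interval: e^(−kτ) = e^(−0.02003 × 63.0) = 0.2831
R = 1 / (1 − 0.2831) = 1.395
Css,max = 8.03 × 1.395 ≈ 11.2 ng/mL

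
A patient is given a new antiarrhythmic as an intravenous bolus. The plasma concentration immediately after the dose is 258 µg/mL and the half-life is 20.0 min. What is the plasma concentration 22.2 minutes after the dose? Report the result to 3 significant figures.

120 µg/mL

k = ln 2 / 20.0 = 0.03466 min⁻¹
C(t) = C₀ e^(−kt) = 258 × e^(−0.03466 × 22.2) = 258 × e^(−0.7694) = 258 × 0.4633 ≈ 120 µg/mL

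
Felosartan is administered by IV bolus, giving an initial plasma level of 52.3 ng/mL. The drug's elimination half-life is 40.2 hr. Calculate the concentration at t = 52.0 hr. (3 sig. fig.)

k = ln 2 / 40.2 = 0.01724 hr⁻¹
52.0 hr is 1.294 half-lives, so C = 52.3 × (1/2)^1.294 = 52.3 × 0.4080 ≈ 21.3 ng/mL

21.3 ng/mL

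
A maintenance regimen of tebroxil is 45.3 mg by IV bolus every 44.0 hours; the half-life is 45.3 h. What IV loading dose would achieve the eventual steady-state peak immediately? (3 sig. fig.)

k = ln 2 / 45.3 = 0.01530 h⁻¹
Accumulation ratio R = 1 / (1 − e^(−kτ)) = 1 / (1 − e^(−0.01530×44.0)) = 1 / (1 − 0.5100) = 2.041
Loading dose = maintenance dose × R = 45.3 × 2.041 ≈ 92.5 mg

92.5 mg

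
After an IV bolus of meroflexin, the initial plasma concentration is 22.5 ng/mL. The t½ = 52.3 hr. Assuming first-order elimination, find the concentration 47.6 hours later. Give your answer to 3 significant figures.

12.0 ng/mL

k = ln 2 / 52.3 = 0.01325 hr⁻¹
47.6 hr is 0.9101 half-lives, so C = 22.5 × (1/2)^0.9101 = 22.5 × 0.5321 ≈ 12.0 ng/mL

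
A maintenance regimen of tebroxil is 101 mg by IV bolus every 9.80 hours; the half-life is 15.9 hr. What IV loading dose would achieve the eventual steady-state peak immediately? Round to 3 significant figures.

k = ln 2 / 15.9 = 0.04359 hr⁻¹
Accumulation ratio R = 1 / (1 − e^(−kτ)) = 1 / (1 − e^(−0.04359×9.80)) = 1 / (1 − 0.6523) = 2.876
Loading dose = maintenance dose × R = 101 × 2.876 ≈ 290 mg

290 mg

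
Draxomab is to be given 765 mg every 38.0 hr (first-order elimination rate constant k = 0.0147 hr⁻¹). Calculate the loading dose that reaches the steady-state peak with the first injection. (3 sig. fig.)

Accumulation ratio R = 1 / (1 − e^(−kτ)) = 1 / (1 − e^(−0.01470×38.0)) = 1 / (1 − 0.5720) = 2.336
Loading dose = maintenance dose × R = 765 × 2.336 ≈ 1790 mg

1790 mg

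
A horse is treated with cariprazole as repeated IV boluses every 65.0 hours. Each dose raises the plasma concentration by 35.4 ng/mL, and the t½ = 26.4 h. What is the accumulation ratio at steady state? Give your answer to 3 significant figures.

k = ln 2 / 26.4 = 0.02626 h⁻¹
Fraction remaining after one interval: e^(−kτ) = e^(−0.02626 × 65.0) = 0.1815
R = 1 / (1 − 0.1815) = 1 / 0.8185 ≈ 1.22

1.22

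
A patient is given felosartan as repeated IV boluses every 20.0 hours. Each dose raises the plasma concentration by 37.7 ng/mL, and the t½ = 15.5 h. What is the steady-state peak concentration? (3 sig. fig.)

63.8 ng/mL

k = ln 2 / 15.5 = 0.04472 h⁻¹
Fraction remaining after one interval: e^(−kτ) = e^(−0.04472 × 20.0) = 0.4089
R = 1 / (1 − 0.4089) = 1.692
Css,max = 37.7 × 1.692 ≈ 63.8 ng/mL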